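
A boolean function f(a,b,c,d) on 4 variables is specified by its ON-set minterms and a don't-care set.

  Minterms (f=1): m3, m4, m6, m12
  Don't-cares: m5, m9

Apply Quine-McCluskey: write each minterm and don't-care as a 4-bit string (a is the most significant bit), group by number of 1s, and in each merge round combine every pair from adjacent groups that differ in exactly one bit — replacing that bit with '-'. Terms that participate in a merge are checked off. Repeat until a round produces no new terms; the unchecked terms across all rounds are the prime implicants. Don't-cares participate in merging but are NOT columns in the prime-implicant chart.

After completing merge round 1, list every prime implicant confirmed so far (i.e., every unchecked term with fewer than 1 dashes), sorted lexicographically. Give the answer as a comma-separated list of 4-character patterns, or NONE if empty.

0011, 1001

size-2^0 implicants → 0011  0100(✓)  0101(✓)  0110(✓)  1001  1100(✓)
size-2^1 implicants → -100  01-0  010-
Unchecked terms (primes): -100, 0011, 01-0, 010-, 1001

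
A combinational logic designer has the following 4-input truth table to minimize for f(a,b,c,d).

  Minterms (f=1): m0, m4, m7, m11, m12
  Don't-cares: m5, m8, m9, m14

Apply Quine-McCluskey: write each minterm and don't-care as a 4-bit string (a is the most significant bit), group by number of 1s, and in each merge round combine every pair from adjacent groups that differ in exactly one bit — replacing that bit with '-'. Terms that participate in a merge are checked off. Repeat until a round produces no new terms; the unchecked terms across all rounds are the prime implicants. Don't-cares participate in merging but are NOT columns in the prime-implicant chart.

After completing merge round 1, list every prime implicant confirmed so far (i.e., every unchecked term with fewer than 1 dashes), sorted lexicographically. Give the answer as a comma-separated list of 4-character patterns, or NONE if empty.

Round 0: 0000✓ 0100✓ 0101✓ 0111✓ 1000✓ 1001✓ 1011✓ 1100✓ 1110✓
Round 1: -000✓ -100✓ 0-00✓ 01-1 010- 1-00✓ 10-1 100- 11-0
Round 2: --00
PIs = {--00, 01-1, 010-, 10-1, 100-, 11-0}

NONE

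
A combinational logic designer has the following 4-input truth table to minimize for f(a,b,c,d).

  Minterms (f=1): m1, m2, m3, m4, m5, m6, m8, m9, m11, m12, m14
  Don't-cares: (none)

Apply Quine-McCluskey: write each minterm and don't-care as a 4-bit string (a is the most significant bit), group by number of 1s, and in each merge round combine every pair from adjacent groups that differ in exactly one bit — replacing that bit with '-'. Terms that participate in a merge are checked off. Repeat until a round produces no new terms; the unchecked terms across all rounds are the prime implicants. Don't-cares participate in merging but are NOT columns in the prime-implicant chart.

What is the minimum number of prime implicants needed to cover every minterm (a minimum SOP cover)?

5

Round 0: 0001✓ 0010✓ 0011✓ 0100✓ 0101✓ 0110✓ 1000✓ 1001✓ 1011✓ 1100✓ 1110✓
Round 1: -001✓ -011✓ -100✓ -110✓ 0-01 0-10 00-1✓ 001- 01-0✓ 010- 1-00 10-1✓ 100- 11-0✓
Round 2: -0-1 -1-0
PIs = {-0-1, -1-0, 0-01, 0-10, 001-, 010-, 1-00, 100-}
Coverage chart:
  m1: -0-1,0-01
  m2: 0-10,001-
  m3: -0-1,001-
  m4: -1-0,010-
  m5: 0-01,010-
  m6: -1-0,0-10
  m8: 1-00,100-
  m9: -0-1,100-
  m11: -0-1 ←essential
  m12: -1-0,1-00
  m14: -1-0 ←essential
Essential: -0-1, -1-0
Petrick residual → 0-01, 0-10, 1-00
Min cover (5 terms): b'd + bd' + a'c'd + a'cd' + ac'd'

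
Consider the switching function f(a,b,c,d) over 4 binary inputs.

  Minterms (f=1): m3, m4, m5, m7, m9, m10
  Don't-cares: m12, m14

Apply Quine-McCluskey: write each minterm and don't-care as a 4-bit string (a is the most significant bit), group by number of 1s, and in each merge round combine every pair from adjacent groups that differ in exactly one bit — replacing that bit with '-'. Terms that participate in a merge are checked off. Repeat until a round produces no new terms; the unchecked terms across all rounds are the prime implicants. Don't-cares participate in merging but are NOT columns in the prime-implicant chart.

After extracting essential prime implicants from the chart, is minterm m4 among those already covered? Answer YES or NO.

NO

Round 0: 0011✓ 0100✓ 0101✓ 0111✓ 1001 1010✓ 1100✓ 1110✓
Round 1: -100 0-11 01-1 010- 1-10 11-0
PIs = {-100, 0-11, 01-1, 010-, 1-10, 1001, 11-0}
Coverage chart:
  m3: 0-11 ←essential
  m4: -100,010-
  m5: 01-1,010-
  m7: 0-11,01-1
  m9: 1001 ←essential
  m10: 1-10 ←essential
Essential: 0-11, 1-10, 1001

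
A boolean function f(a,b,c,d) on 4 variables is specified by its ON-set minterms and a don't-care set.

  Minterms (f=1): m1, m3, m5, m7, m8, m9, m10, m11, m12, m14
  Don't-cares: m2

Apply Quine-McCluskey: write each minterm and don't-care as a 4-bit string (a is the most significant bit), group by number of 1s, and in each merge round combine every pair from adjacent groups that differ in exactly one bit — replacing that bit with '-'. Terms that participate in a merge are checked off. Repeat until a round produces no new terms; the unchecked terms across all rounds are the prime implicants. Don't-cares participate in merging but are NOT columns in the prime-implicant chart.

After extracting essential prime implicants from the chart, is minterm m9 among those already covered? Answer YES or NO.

Round 0: 0001✓ 0010✓ 0011✓ 0101✓ 0111✓ 1000✓ 1001✓ 1010✓ 1011✓ 1100✓ 1110✓
Round 1: -001✓ -010✓ -011✓ 0-01✓ 0-11✓ 00-1✓ 001-✓ 01-1✓ 1-00✓ 1-10✓ 10-0✓ 10-1✓ 100-✓ 101-✓ 11-0✓
Round 2: -0-1 -01- 0--1 1--0 10--
PIs = {-0-1, -01-, 0--1, 1--0, 10--}
Coverage chart:
  m1: -0-1,0--1
  m3: -0-1,-01-,0--1
  m5: 0--1 ←essential
  m7: 0--1 ←essential
  m8: 1--0,10--
  m9: -0-1,10--
  m10: -01-,1--0,10--
  m11: -0-1,-01-,10--
  m12: 1--0 ←essential
  m14: 1--0 ←essential
Essential: 0--1, 1--0

NO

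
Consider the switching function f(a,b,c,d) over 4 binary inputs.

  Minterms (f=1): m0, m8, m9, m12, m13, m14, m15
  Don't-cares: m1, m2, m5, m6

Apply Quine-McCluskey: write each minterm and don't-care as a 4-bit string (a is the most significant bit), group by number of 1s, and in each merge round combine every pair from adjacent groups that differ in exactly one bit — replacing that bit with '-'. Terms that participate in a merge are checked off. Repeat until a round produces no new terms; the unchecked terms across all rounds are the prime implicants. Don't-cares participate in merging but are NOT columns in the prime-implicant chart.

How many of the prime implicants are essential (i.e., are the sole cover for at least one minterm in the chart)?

1

size-2^0 implicants → 0000(✓)  0001(✓)  0010(✓)  0101(✓)  0110(✓)  1000(✓)  1001(✓)  1100(✓)  1101(✓)  1110(✓)  1111(✓)
size-2^1 implicants → -000(✓)  -001(✓)  -101(✓)  -110  0-01(✓)  0-10  00-0  000-(✓)  1-00(✓)  1-01(✓)  100-(✓)  11-0(✓)  11-1(✓)  110-(✓)  111-(✓)
size-2^2 implicants → --01  -00-  1-0-  11--
Unchecked terms (primes): --01, -00-, -110, 0-10, 00-0, 1-0-, 11--
Minterm coverage:
  m0 ⊆ -00-,00-0
  m8 ⊆ -00-,1-0-
  m9 ⊆ --01,-00-,1-0-
  m12 ⊆ 1-0-,11--
  m13 ⊆ --01,1-0-,11--
  m14 ⊆ -110,11--
  m15 ⊆ 11-- [E]
E = {11--}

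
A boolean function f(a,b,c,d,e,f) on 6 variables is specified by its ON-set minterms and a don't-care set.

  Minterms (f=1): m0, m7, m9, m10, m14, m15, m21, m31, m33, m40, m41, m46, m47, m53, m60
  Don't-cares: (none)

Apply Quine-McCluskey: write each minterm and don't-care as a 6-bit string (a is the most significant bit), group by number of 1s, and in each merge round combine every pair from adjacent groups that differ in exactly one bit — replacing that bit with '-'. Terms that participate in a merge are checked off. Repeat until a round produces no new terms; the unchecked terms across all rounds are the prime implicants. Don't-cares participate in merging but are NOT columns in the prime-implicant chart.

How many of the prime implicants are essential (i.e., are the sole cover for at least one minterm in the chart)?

10

Round 0: 000000 000111✓ 001001✓ 001010✓ 001110✓ 001111✓ 010101✓ 011111✓ 100001✓ 101000✓ 101001✓ 101110✓ 101111✓ 110101✓ 111100
Round 1: -01001 -01110✓ -01111✓ -10101 0-1111 00-111 001-10 00111-✓ 10-001 10100- 10111-✓
Round 2: -0111-
PIs = {-01001, -0111-, -10101, 0-1111, 00-111, 000000, 001-10, 10-001, 10100-, 111100}
Coverage chart:
  m0: 000000 ←essential
  m7: 00-111 ←essential
  m9: -01001 ←essential
  m10: 001-10 ←essential
  m14: -0111-,001-10
  m15: -0111-,0-1111,00-111
  m21: -10101 ←essential
  m31: 0-1111 ←essential
  m33: 10-001 ←essential
  m40: 10100- ←essential
  m41: -01001,10-001,10100-
  m46: -0111- ←essential
  m47: -0111- ←essential
  m53: -10101 ←essential
  m60: 111100 ←essential
Essential: -01001, -0111-, -10101, 0-1111, 00-111, 000000, 001-10, 10-001, 10100-, 111100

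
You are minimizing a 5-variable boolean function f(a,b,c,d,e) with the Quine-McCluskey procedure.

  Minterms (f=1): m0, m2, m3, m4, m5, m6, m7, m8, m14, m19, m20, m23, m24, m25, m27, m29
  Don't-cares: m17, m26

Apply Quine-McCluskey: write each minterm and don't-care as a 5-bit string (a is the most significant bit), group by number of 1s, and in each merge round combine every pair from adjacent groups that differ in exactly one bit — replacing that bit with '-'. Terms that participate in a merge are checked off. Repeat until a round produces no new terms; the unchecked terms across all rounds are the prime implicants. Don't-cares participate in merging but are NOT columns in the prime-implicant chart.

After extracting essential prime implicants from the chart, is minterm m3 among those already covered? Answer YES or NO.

Round 0: 00000✓ 00010✓ 00011✓ 00100✓ 00101✓ 00110✓ 00111✓ 01000✓ 01110✓ 10001✓ 10011✓ 10100✓ 10111✓ 11000✓ 11001✓ 11010✓ 11011✓ 11101✓
Round 1: -0011✓ -0100 -0111✓ -1000 0-000 0-110 00-00✓ 00-10✓ 00-11✓ 000-0✓ 0001-✓ 001-0✓ 001-1✓ 0010-✓ 0011-✓ 1-001✓ 1-011✓ 10-11✓ 100-1✓ 11-01 110-0✓ 110-1✓ 1100-✓ 1101-✓
Round 2: -0-11 00--0 00-1- 001-- 1-0-1 110--
PIs = {-0-11, -0100, -1000, 0-000, 0-110, 00--0, 00-1-, 001--, 1-0-1, 11-01, 110--}
Coverage chart:
  m0: 0-000,00--0
  m2: 00--0,00-1-
  m3: -0-11,00-1-
  m4: -0100,00--0,001--
  m5: 001-- ←essential
  m6: 0-110,00--0,00-1-,001--
  m7: -0-11,00-1-,001--
  m8: -1000,0-000
  m14: 0-110 ←essential
  m19: -0-11,1-0-1
  m20: -0100 ←essential
  m23: -0-11 ←essential
  m24: -1000,110--
  m25: 1-0-1,11-01,110--
  m27: 1-0-1,110--
  m29: 11-01 ←essential
Essential: -0-11, -0100, 0-110, 001--, 11-01

YES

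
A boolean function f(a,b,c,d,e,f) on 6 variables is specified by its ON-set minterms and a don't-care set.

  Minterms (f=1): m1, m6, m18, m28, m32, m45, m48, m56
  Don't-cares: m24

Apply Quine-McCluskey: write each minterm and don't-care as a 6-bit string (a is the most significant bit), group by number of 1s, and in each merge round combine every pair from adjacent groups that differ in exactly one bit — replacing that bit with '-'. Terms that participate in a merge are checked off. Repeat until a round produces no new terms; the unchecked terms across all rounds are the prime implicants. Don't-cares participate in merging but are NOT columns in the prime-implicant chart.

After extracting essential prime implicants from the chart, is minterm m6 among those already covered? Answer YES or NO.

[col 0] 000001, 000110, 010010, 011000*, 011100*, 100000*, 101101, 110000*, 111000*
[col 1] -11000, 011-00, 1-0000, 11-000
Prime implicants: -11000, 000001, 000110, 010010, 011-00, 1-0000, 101101, 11-000
PI chart (minterm → PIs covering it):
  1 | 000001  (sole → essential)
  6 | 000110  (sole → essential)
  18 | 010010  (sole → essential)
  28 | 011-00  (sole → essential)
  32 | 1-0000  (sole → essential)
  45 | 101101  (sole → essential)
  48 | 1-0000,11-000
  56 | -11000,11-000
Essential prime implicants: 000001, 000110, 010010, 011-00, 1-0000, 101101

YES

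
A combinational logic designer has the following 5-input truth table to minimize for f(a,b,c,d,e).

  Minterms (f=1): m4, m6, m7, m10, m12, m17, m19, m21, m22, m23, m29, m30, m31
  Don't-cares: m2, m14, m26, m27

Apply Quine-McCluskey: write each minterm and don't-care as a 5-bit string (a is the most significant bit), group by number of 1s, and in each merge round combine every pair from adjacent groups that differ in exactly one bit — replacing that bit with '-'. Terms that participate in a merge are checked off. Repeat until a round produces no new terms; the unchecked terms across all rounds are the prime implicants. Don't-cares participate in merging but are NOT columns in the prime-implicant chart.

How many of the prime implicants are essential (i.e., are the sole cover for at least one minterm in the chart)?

[col 0] 00010*, 00100*, 00110*, 00111*, 01010*, 01100*, 01110*, 10001*, 10011*, 10101*, 10110*, 10111*, 11010*, 11011*, 11101*, 11110*, 11111*
[col 1] -0110*, -0111*, -1010*, -1110*, 0-010*, 0-100*, 0-110*, 00-10*, 001-0*, 0011-*, 01-10*, 011-0*, 1-011*, 1-101*, 1-110*, 1-111*, 10-01*, 10-11*, 100-1*, 101-1*, 1011-*, 11-10*, 11-11*, 1101-*, 111-1*, 1111-*
[col 2] --110, -011-, -1-10, 0--10, 0-1-0, 1--11, 1-1-1, 1-11-, 10--1, 11-1-
Prime implicants: --110, -011-, -1-10, 0--10, 0-1-0, 1--11, 1-1-1, 1-11-, 10--1, 11-1-
PI chart (minterm → PIs covering it):
  4 | 0-1-0  (sole → essential)
  6 | --110,-011-,0--10,0-1-0
  7 | -011-  (sole → essential)
  10 | -1-10,0--10
  12 | 0-1-0  (sole → essential)
  17 | 10--1  (sole → essential)
  19 | 1--11,10--1
  21 | 1-1-1,10--1
  22 | --110,-011-,1-11-
  23 | -011-,1--11,1-1-1,1-11-,10--1
  29 | 1-1-1  (sole → essential)
  30 | --110,-1-10,1-11-,11-1-
  31 | 1--11,1-1-1,1-11-,11-1-
Essential prime implicants: -011-, 0-1-0, 1-1-1, 10--1

4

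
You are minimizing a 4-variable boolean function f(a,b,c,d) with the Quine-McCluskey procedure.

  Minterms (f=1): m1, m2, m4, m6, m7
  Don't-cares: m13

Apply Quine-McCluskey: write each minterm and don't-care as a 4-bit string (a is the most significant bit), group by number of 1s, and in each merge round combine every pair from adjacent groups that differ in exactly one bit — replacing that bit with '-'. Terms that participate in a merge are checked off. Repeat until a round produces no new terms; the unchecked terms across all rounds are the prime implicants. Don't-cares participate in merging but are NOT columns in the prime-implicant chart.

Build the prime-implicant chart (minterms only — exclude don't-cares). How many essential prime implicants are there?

[col 0] 0001, 0010*, 0100*, 0110*, 0111*, 1101
[col 1] 0-10, 01-0, 011-
Prime implicants: 0-10, 0001, 01-0, 011-, 1101
PI chart (minterm → PIs covering it):
  1 | 0001  (sole → essential)
  2 | 0-10  (sole → essential)
  4 | 01-0  (sole → essential)
  6 | 0-10,01-0,011-
  7 | 011-  (sole → essential)
Essential prime implicants: 0-10, 0001, 01-0, 011-

4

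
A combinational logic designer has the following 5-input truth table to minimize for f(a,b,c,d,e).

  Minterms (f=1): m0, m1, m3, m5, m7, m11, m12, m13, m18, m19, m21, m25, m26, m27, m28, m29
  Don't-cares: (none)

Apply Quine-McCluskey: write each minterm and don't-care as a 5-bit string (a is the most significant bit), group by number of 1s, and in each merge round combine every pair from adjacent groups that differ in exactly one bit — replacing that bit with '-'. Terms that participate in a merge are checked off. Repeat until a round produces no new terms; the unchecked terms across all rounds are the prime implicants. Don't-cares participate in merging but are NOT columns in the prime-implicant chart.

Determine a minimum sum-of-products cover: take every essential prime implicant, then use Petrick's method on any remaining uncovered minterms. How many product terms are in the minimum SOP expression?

7

size-2^0 implicants → 00000(✓)  00001(✓)  00011(✓)  00101(✓)  00111(✓)  01011(✓)  01100(✓)  01101(✓)  10010(✓)  10011(✓)  10101(✓)  11001(✓)  11010(✓)  11011(✓)  11100(✓)  11101(✓)
size-2^1 implicants → -0011(✓)  -0101(✓)  -1011(✓)  -1100(✓)  -1101(✓)  0-011(✓)  0-101(✓)  00-01(✓)  00-11(✓)  000-1(✓)  0000-  001-1(✓)  0110-(✓)  1-010(✓)  1-011(✓)  1-101(✓)  1001-(✓)  11-01  110-1  1101-(✓)  1110-(✓)
size-2^2 implicants → --011  --101  -110-  00--1  1-01-
Unchecked terms (primes): --011, --101, -110-, 00--1, 0000-, 1-01-, 11-01, 110-1
Minterm coverage:
  m0 ⊆ 0000- [E]
  m1 ⊆ 00--1,0000-
  m3 ⊆ --011,00--1
  m5 ⊆ --101,00--1
  m7 ⊆ 00--1 [E]
  m11 ⊆ --011 [E]
  m12 ⊆ -110- [E]
  m13 ⊆ --101,-110-
  m18 ⊆ 1-01- [E]
  m19 ⊆ --011,1-01-
  m21 ⊆ --101 [E]
  m25 ⊆ 11-01,110-1
  m26 ⊆ 1-01- [E]
  m27 ⊆ --011,1-01-,110-1
  m28 ⊆ -110- [E]
  m29 ⊆ --101,-110-,11-01
E = {--011, --101, -110-, 00--1, 0000-, 1-01-}
Petrick residual → 11-01
Cover = c'de + cd'e + bcd' + a'b'e + a'b'c'd' + ac'd + abd'e  |cover|=7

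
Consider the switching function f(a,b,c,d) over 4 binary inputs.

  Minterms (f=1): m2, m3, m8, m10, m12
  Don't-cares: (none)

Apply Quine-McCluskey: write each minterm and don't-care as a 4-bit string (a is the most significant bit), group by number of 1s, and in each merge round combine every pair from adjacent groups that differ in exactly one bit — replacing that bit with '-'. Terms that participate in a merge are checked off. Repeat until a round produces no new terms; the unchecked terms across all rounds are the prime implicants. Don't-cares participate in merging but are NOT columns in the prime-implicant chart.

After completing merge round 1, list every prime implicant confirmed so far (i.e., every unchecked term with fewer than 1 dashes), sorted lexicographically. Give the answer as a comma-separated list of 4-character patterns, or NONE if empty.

NONE

Round 0: 0010✓ 0011✓ 1000✓ 1010✓ 1100✓
Round 1: -010 001- 1-00 10-0
PIs = {-010, 001-, 1-00, 10-0}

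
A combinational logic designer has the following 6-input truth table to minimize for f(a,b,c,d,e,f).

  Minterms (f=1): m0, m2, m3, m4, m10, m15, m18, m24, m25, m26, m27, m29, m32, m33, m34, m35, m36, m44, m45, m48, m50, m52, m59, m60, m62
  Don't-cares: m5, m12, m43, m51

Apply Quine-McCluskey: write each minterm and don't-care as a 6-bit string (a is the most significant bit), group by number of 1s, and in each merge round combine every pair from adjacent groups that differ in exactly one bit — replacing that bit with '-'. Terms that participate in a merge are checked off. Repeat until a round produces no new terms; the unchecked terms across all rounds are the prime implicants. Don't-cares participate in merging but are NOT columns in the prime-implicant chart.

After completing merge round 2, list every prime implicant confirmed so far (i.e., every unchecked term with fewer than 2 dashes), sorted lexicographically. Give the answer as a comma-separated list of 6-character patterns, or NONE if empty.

size-2^0 implicants → 000000(✓)  000010(✓)  000011(✓)  000100(✓)  000101(✓)  001010(✓)  001100(✓)  001111  010010(✓)  011000(✓)  011001(✓)  011010(✓)  011011(✓)  011101(✓)  100000(✓)  100001(✓)  100010(✓)  100011(✓)  100100(✓)  101011(✓)  101100(✓)  101101(✓)  110000(✓)  110010(✓)  110011(✓)  110100(✓)  111011(✓)  111100(✓)  111110(✓)
size-2^1 implicants → -00000(✓)  -00010(✓)  -00011(✓)  -00100(✓)  -01100(✓)  -10010(✓)  -11011  0-0010(✓)  0-1010(✓)  00-010(✓)  00-100(✓)  000-00(✓)  0000-0(✓)  00001-(✓)  00010-  01-010(✓)  011-01  0110-0(✓)  0110-1(✓)  01100-(✓)  01101-(✓)  1-0000(✓)  1-0010(✓)  1-0011(✓)  1-0100(✓)  1-1011(✓)  1-1100(✓)  10-011(✓)  10-100(✓)  100-00(✓)  1000-0(✓)  1000-1(✓)  10000-(✓)  10001-(✓)  10110-  11-011(✓)  11-100(✓)  110-00(✓)  1100-0(✓)  11001-(✓)  1111-0
size-2^2 implicants → --0010  -0-100  -00-00  -000-0  -0001-  0--010  0110--  1--011  1--100  1-0-00  1-00-0  1-001-  1000--
Unchecked terms (primes): --0010, -0-100, -00-00, -000-0, -0001-, -11011, 0--010, 00010-, 001111, 011-01, 0110--, 1--011, 1--100, 1-0-00, 1-00-0, 1-001-, 1000--, 10110-, 1111-0

-11011, 00010-, 001111, 011-01, 10110-, 1111-0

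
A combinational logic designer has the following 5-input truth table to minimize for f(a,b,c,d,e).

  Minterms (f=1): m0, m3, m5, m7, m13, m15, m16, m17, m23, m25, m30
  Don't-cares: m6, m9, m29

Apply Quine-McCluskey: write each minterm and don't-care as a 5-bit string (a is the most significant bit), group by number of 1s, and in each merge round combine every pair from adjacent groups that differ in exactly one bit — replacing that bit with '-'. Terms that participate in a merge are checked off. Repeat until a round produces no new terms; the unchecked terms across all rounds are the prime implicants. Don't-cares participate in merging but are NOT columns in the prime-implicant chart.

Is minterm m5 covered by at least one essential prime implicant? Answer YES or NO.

YES

size-2^0 implicants → 00000(✓)  00011(✓)  00101(✓)  00110(✓)  00111(✓)  01001(✓)  01101(✓)  01111(✓)  10000(✓)  10001(✓)  10111(✓)  11001(✓)  11101(✓)  11110
size-2^1 implicants → -0000  -0111  -1001(✓)  -1101(✓)  0-101(✓)  0-111(✓)  00-11  001-1(✓)  0011-  01-01(✓)  011-1(✓)  1-001  1000-  11-01(✓)
size-2^2 implicants → -1-01  0-1-1
Unchecked terms (primes): -0000, -0111, -1-01, 0-1-1, 00-11, 0011-, 1-001, 1000-, 11110
Minterm coverage:
  m0 ⊆ -0000 [E]
  m3 ⊆ 00-11 [E]
  m5 ⊆ 0-1-1 [E]
  m7 ⊆ -0111,0-1-1,00-11,0011-
  m13 ⊆ -1-01,0-1-1
  m15 ⊆ 0-1-1 [E]
  m16 ⊆ -0000,1000-
  m17 ⊆ 1-001,1000-
  m23 ⊆ -0111 [E]
  m25 ⊆ -1-01,1-001
  m30 ⊆ 11110 [E]
E = {-0000, -0111, 0-1-1, 00-11, 11110}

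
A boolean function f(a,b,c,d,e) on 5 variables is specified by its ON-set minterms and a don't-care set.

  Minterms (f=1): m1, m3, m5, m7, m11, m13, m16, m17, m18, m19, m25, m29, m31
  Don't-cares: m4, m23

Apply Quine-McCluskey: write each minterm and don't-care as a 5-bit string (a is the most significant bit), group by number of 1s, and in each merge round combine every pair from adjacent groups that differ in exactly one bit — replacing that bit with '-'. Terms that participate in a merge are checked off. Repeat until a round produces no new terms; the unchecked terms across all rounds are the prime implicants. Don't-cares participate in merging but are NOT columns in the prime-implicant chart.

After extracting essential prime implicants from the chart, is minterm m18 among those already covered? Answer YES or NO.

Round 0: 00001✓ 00011✓ 00100✓ 00101✓ 00111✓ 01011✓ 01101✓ 10000✓ 10001✓ 10010✓ 10011✓ 10111✓ 11001✓ 11101✓ 11111✓
Round 1: -0001✓ -0011✓ -0111✓ -1101 0-011 0-101 00-01✓ 00-11✓ 000-1✓ 001-1✓ 0010- 1-001 1-111 10-11✓ 100-0✓ 100-1✓ 1000-✓ 1001-✓ 11-01 111-1
Round 2: -0-11 -00-1 00--1 100--
PIs = {-0-11, -00-1, -1101, 0-011, 0-101, 00--1, 0010-, 1-001, 1-111, 100--, 11-01, 111-1}
Coverage chart:
  m1: -00-1,00--1
  m3: -0-11,-00-1,0-011,00--1
  m5: 0-101,00--1,0010-
  m7: -0-11,00--1
  m11: 0-011 ←essential
  m13: -1101,0-101
  m16: 100-- ←essential
  m17: -00-1,1-001,100--
  m18: 100-- ←essential
  m19: -0-11,-00-1,100--
  m25: 1-001,11-01
  m29: -1101,11-01,111-1
  m31: 1-111,111-1
Essential: 0-011, 100--

YES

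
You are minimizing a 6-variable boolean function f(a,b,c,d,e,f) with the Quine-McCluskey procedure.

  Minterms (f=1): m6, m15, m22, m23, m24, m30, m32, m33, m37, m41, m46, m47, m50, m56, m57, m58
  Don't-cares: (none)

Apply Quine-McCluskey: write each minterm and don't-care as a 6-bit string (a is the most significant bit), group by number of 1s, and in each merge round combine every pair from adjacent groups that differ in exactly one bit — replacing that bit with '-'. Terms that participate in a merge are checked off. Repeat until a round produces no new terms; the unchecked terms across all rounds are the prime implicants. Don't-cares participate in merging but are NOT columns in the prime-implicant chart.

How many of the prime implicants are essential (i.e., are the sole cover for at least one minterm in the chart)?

Round 0: 000110✓ 001111✓ 010110✓ 010111✓ 011000✓ 011110✓ 100000✓ 100001✓ 100101✓ 101001✓ 101110✓ 101111✓ 110010✓ 111000✓ 111001✓ 111010✓
Round 1: -01111 -11000 0-0110 01-110 01011- 1-1001 10-001 100-01 10000- 10111- 11-010 1110-0 11100-
PIs = {-01111, -11000, 0-0110, 01-110, 01011-, 1-1001, 10-001, 100-01, 10000-, 10111-, 11-010, 1110-0, 11100-}
Coverage chart:
  m6: 0-0110 ←essential
  m15: -01111 ←essential
  m22: 0-0110,01-110,01011-
  m23: 01011- ←essential
  m24: -11000 ←essential
  m30: 01-110 ←essential
  m32: 10000- ←essential
  m33: 10-001,100-01,10000-
  m37: 100-01 ←essential
  m41: 1-1001,10-001
  m46: 10111- ←essential
  m47: -01111,10111-
  m50: 11-010 ←essential
  m56: -11000,1110-0,11100-
  m57: 1-1001,11100-
  m58: 11-010,1110-0
Essential: -01111, -11000, 0-0110, 01-110, 01011-, 100-01, 10000-, 10111-, 11-010

9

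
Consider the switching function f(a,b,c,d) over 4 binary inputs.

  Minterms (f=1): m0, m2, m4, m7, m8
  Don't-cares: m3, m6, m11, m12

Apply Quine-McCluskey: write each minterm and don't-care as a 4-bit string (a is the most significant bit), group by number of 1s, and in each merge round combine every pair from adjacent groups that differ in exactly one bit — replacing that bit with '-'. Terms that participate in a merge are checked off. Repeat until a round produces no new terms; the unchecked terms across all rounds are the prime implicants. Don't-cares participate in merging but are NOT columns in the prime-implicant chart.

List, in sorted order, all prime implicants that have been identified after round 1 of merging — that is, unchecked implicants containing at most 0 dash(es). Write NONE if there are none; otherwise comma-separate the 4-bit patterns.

NONE

size-2^0 implicants → 0000(✓)  0010(✓)  0011(✓)  0100(✓)  0110(✓)  0111(✓)  1000(✓)  1011(✓)  1100(✓)
size-2^1 implicants → -000(✓)  -011  -100(✓)  0-00(✓)  0-10(✓)  0-11(✓)  00-0(✓)  001-(✓)  01-0(✓)  011-(✓)  1-00(✓)
size-2^2 implicants → --00  0--0  0-1-
Unchecked terms (primes): --00, -011, 0--0, 0-1-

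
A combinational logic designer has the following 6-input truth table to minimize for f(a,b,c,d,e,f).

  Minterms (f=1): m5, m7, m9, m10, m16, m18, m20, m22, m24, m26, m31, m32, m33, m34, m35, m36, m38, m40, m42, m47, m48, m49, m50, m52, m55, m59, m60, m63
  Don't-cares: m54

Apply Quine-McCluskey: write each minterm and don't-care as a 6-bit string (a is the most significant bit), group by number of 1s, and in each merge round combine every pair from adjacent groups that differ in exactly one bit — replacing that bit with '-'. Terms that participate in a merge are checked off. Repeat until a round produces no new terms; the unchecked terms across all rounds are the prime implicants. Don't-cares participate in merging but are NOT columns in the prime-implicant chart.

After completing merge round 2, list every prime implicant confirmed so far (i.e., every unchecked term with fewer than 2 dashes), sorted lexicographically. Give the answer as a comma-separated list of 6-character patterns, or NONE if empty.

Round 0: 000101✓ 000111✓ 001001 001010✓ 010000✓ 010010✓ 010100✓ 010110✓ 011000✓ 011010✓ 011111✓ 100000✓ 100001✓ 100010✓ 100011✓ 100100✓ 100110✓ 101000✓ 101010✓ 101111✓ 110000✓ 110001✓ 110010✓ 110100✓ 110110✓ 110111✓ 111011✓ 111100✓ 111111✓
Round 1: -01010 -10000✓ -10010✓ -10100✓ -10110✓ -11111 0-1010 0001-1 01-000✓ 01-010✓ 010-00✓ 010-10✓ 0100-0✓ 0101-0✓ 0110-0✓ 1-0000✓ 1-0001✓ 1-0010✓ 1-0100✓ 1-0110✓ 1-1111 10-000✓ 10-010✓ 100-00✓ 100-10✓ 1000-0✓ 1000-1✓ 10000-✓ 10001-✓ 1001-0✓ 1010-0✓ 11-100 11-111 110-00✓ 110-10✓ 1100-0✓ 11000-✓ 1101-0✓ 11011- 111-11
Round 2: -10-00✓ -10-10✓ -100-0✓ -101-0✓ 01-0-0 010--0✓ 1-0-00✓ 1-0-10✓ 1-00-0✓ 1-000- 1-01-0✓ 10-0-0 100--0✓ 1000-- 110--0✓
Round 3: -10--0 1-0--0
PIs = {-01010, -10--0, -11111, 0-1010, 0001-1, 001001, 01-0-0, 1-0--0, 1-000-, 1-1111, 10-0-0, 1000--, 11-100, 11-111, 11011-, 111-11}

-01010, -11111, 0-1010, 0001-1, 001001, 1-1111, 11-100, 11-111, 11011-, 111-11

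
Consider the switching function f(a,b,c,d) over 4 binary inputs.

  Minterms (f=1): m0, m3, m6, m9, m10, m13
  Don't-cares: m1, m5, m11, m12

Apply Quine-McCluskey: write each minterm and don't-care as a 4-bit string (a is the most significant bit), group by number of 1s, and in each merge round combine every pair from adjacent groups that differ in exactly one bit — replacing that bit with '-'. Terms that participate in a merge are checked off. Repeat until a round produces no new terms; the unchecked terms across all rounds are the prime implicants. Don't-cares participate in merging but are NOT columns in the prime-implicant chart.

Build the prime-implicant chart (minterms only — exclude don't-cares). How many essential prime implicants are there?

Round 0: 0000✓ 0001✓ 0011✓ 0101✓ 0110 1001✓ 1010✓ 1011✓ 1100✓ 1101✓
Round 1: -001✓ -011✓ -101✓ 0-01✓ 00-1✓ 000- 1-01✓ 10-1✓ 101- 110-
Round 2: --01 -0-1
PIs = {--01, -0-1, 000-, 0110, 101-, 110-}
Coverage chart:
  m0: 000- ←essential
  m3: -0-1 ←essential
  m6: 0110 ←essential
  m9: --01,-0-1
  m10: 101- ←essential
  m13: --01,110-
Essential: -0-1, 000-, 0110, 101-

4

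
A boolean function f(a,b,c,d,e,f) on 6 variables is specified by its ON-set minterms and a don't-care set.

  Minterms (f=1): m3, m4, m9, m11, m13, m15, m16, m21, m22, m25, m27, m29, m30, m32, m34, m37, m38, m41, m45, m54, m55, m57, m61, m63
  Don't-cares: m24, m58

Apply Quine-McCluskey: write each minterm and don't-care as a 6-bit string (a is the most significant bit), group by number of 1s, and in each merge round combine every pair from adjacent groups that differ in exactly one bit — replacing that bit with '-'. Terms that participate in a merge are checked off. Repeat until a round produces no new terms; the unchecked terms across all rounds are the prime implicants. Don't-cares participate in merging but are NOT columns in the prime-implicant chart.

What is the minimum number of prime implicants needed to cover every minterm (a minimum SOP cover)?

12

[col 0] 000011*, 000100, 001001*, 001011*, 001101*, 001111*, 010000*, 010101*, 010110*, 011000*, 011001*, 011011*, 011101*, 011110*, 100000*, 100010*, 100101*, 100110*, 101001*, 101101*, 110110*, 110111*, 111001*, 111010, 111101*, 111111*
[col 1] -01001*, -01101*, -10110, -11001*, -11101*, 0-1001*, 0-1011*, 0-1101*, 00-011, 001-01*, 001-11*, 0010-1*, 0011-1*, 01-000, 01-101, 01-110, 011-01*, 0110-1*, 01100-, 1-0110, 1-1001*, 1-1101*, 10-101, 100-10, 1000-0, 101-01*, 11-111, 11011-, 111-01*, 1111-1
[col 2] --1001*, --1101*, -01-01*, -11-01*, 0-1-01*, 0-10-1, 001--1, 1-1-01*
[col 3] --1-01
Prime implicants: --1-01, -10110, 0-10-1, 00-011, 000100, 001--1, 01-000, 01-101, 01-110, 01100-, 1-0110, 10-101, 100-10, 1000-0, 11-111, 11011-, 111010, 1111-1
PI chart (minterm → PIs covering it):
  3 | 00-011  (sole → essential)
  4 | 000100  (sole → essential)
  9 | --1-01,0-10-1,001--1
  11 | 0-10-1,00-011,001--1
  13 | --1-01,001--1
  15 | 001--1  (sole → essential)
  16 | 01-000  (sole → essential)
  21 | 01-101  (sole → essential)
  22 | -10110,01-110
  25 | --1-01,0-10-1,01100-
  27 | 0-10-1  (sole → essential)
  29 | --1-01,01-101
  30 | 01-110  (sole → essential)
  32 | 1000-0  (sole → essential)
  34 | 100-10,1000-0
  37 | 10-101  (sole → essential)
  38 | 1-0110,100-10
  41 | --1-01  (sole → essential)
  45 | --1-01,10-101
  54 | -10110,1-0110,11011-
  55 | 11-111,11011-
  57 | --1-01  (sole → essential)
  61 | --1-01,1111-1
  63 | 11-111,1111-1
Essential prime implicants: --1-01, 0-10-1, 00-011, 000100, 001--1, 01-000, 01-101, 01-110, 10-101, 1000-0
Petrick residual → 1-0110, 11-111
Minimum SOP uses 12 PIs: ce'f + a'cd'f + a'b'd'ef + a'b'c'de'f' + a'b'cf + a'bd'e'f' + a'bde'f + a'bdef' + ac'def' + ab'de'f + ab'c'd'f' + abdef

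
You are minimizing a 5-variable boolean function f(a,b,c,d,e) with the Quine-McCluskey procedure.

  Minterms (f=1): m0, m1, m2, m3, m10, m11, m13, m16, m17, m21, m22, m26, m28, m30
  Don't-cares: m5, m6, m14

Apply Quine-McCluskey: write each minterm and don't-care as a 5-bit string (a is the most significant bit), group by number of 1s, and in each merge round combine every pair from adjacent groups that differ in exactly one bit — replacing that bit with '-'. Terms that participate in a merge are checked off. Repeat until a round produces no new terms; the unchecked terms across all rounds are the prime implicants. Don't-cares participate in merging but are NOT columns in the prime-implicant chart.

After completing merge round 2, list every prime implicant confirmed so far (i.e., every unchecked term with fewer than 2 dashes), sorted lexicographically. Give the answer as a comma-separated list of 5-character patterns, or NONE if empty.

0-101, 111-0

Round 0: 00000✓ 00001✓ 00010✓ 00011✓ 00101✓ 00110✓ 01010✓ 01011✓ 01101✓ 01110✓ 10000✓ 10001✓ 10101✓ 10110✓ 11010✓ 11100✓ 11110✓
Round 1: -0000✓ -0001✓ -0101✓ -0110✓ -1010✓ -1110✓ 0-010✓ 0-011✓ 0-101 0-110✓ 00-01✓ 00-10✓ 000-0✓ 000-1✓ 0000-✓ 0001-✓ 01-10✓ 0101-✓ 1-110✓ 10-01✓ 1000-✓ 11-10✓ 111-0
Round 2: --110 -0-01 -000- -1-10 0--10 0-01- 000--
PIs = {--110, -0-01, -000-, -1-10, 0--10, 0-01-, 0-101, 000--, 111-0}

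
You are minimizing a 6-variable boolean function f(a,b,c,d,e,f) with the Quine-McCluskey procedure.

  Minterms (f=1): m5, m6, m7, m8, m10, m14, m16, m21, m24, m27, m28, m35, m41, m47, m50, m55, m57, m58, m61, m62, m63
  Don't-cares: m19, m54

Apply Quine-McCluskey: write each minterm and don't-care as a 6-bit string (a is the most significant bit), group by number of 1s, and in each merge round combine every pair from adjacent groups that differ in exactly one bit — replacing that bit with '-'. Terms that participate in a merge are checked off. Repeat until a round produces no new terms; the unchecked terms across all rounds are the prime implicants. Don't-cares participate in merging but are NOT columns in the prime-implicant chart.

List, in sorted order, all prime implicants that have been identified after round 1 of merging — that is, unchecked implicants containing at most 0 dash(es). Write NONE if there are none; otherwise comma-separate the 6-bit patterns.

[col 0] 000101*, 000110*, 000111*, 001000*, 001010*, 001110*, 010000*, 010011*, 010101*, 011000*, 011011*, 011100*, 100011, 101001*, 101111*, 110010*, 110110*, 110111*, 111001*, 111010*, 111101*, 111110*, 111111*
[col 1] 0-0101, 0-1000, 00-110, 0001-1, 00011-, 001-10, 0010-0, 01-000, 01-011, 011-00, 1-1001, 1-1111, 11-010*, 11-110*, 11-111*, 110-10*, 11011-*, 111-01, 111-10*, 1111-1, 11111-*
[col 2] 11--10, 11-11-
Prime implicants: 0-0101, 0-1000, 00-110, 0001-1, 00011-, 001-10, 0010-0, 01-000, 01-011, 011-00, 1-1001, 1-1111, 100011, 11--10, 11-11-, 111-01, 1111-1

100011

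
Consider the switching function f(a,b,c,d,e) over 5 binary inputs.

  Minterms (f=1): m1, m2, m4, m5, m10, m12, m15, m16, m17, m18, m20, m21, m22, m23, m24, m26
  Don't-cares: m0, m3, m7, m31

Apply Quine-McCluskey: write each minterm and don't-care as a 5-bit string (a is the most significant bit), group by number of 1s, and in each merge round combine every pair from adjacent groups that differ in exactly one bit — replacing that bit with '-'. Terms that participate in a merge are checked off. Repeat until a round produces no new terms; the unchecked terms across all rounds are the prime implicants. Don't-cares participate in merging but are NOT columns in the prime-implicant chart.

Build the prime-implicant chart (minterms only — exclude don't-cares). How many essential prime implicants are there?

Round 0: 00000✓ 00001✓ 00010✓ 00011✓ 00100✓ 00101✓ 00111✓ 01010✓ 01100✓ 01111✓ 10000✓ 10001✓ 10010✓ 10100✓ 10101✓ 10110✓ 10111✓ 11000✓ 11010✓ 11111✓
Round 1: -0000✓ -0001✓ -0010✓ -0100✓ -0101✓ -0111✓ -1010✓ -1111✓ 0-010✓ 0-100 0-111✓ 00-00✓ 00-01✓ 00-11✓ 000-0✓ 000-1✓ 0000-✓ 0001-✓ 001-1✓ 0010-✓ 1-000✓ 1-010✓ 1-111✓ 10-00✓ 10-01✓ 10-10✓ 100-0✓ 1000-✓ 101-0✓ 101-1✓ 1010-✓ 1011-✓ 110-0✓
Round 2: --010 --111 -0-00✓ -0-01✓ -00-0 -000-✓ -01-1 -010-✓ 00--1 00-0-✓ 000-- 1-0-0 10--0 10-0-✓ 101--
Round 3: -0-0-
PIs = {--010, --111, -0-0-, -00-0, -01-1, 0-100, 00--1, 000--, 1-0-0, 10--0, 101--}
Coverage chart:
  m1: -0-0-,00--1,000--
  m2: --010,-00-0,000--
  m4: -0-0-,0-100
  m5: -0-0-,-01-1,00--1
  m10: --010 ←essential
  m12: 0-100 ←essential
  m15: --111 ←essential
  m16: -0-0-,-00-0,1-0-0,10--0
  m17: -0-0- ←essential
  m18: --010,-00-0,1-0-0,10--0
  m20: -0-0-,10--0,101--
  m21: -0-0-,-01-1,101--
  m22: 10--0,101--
  m23: --111,-01-1,101--
  m24: 1-0-0 ←essential
  m26: --010,1-0-0
Essential: --010, --111, -0-0-, 0-100, 1-0-0

5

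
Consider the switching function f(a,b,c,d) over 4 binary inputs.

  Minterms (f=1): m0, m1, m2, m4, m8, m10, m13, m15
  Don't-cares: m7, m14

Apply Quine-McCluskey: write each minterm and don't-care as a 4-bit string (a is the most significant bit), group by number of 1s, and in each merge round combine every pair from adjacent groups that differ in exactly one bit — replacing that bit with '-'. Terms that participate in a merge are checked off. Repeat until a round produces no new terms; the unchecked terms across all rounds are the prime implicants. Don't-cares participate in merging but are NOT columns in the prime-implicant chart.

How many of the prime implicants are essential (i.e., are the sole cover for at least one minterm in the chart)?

Round 0: 0000✓ 0001✓ 0010✓ 0100✓ 0111✓ 1000✓ 1010✓ 1101✓ 1110✓ 1111✓
Round 1: -000✓ -010✓ -111 0-00 00-0✓ 000- 1-10 10-0✓ 11-1 111-
Round 2: -0-0
PIs = {-0-0, -111, 0-00, 000-, 1-10, 11-1, 111-}
Coverage chart:
  m0: -0-0,0-00,000-
  m1: 000- ←essential
  m2: -0-0 ←essential
  m4: 0-00 ←essential
  m8: -0-0 ←essential
  m10: -0-0,1-10
  m13: 11-1 ←essential
  m15: -111,11-1,111-
Essential: -0-0, 0-00, 000-, 11-1

4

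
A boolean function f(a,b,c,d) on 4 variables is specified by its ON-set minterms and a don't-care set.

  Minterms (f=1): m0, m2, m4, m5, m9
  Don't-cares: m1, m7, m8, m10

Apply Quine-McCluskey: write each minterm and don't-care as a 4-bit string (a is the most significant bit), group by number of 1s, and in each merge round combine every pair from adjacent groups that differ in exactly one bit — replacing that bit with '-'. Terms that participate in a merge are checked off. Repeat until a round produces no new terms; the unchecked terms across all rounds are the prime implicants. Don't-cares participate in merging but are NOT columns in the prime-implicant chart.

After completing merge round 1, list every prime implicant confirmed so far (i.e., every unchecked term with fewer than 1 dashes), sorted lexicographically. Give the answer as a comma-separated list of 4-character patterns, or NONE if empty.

size-2^0 implicants → 0000(✓)  0001(✓)  0010(✓)  0100(✓)  0101(✓)  0111(✓)  1000(✓)  1001(✓)  1010(✓)
size-2^1 implicants → -000(✓)  -001(✓)  -010(✓)  0-00(✓)  0-01(✓)  00-0(✓)  000-(✓)  01-1  010-(✓)  10-0(✓)  100-(✓)
size-2^2 implicants → -0-0  -00-  0-0-
Unchecked terms (primes): -0-0, -00-, 0-0-, 01-1

NONE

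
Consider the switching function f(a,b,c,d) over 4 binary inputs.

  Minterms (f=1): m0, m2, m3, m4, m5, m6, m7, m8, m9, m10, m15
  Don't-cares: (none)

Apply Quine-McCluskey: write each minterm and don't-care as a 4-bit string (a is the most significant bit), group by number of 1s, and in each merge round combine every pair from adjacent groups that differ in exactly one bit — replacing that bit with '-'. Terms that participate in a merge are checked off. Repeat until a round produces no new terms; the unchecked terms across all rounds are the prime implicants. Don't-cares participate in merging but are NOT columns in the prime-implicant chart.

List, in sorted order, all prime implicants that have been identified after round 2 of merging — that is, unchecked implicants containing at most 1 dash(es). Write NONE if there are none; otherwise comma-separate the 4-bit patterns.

-111, 100-

Round 0: 0000✓ 0010✓ 0011✓ 0100✓ 0101✓ 0110✓ 0111✓ 1000✓ 1001✓ 1010✓ 1111✓
Round 1: -000✓ -010✓ -111 0-00✓ 0-10✓ 0-11✓ 00-0✓ 001-✓ 01-0✓ 01-1✓ 010-✓ 011-✓ 10-0✓ 100-
Round 2: -0-0 0--0 0-1- 01--
PIs = {-0-0, -111, 0--0, 0-1-, 01--, 100-}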